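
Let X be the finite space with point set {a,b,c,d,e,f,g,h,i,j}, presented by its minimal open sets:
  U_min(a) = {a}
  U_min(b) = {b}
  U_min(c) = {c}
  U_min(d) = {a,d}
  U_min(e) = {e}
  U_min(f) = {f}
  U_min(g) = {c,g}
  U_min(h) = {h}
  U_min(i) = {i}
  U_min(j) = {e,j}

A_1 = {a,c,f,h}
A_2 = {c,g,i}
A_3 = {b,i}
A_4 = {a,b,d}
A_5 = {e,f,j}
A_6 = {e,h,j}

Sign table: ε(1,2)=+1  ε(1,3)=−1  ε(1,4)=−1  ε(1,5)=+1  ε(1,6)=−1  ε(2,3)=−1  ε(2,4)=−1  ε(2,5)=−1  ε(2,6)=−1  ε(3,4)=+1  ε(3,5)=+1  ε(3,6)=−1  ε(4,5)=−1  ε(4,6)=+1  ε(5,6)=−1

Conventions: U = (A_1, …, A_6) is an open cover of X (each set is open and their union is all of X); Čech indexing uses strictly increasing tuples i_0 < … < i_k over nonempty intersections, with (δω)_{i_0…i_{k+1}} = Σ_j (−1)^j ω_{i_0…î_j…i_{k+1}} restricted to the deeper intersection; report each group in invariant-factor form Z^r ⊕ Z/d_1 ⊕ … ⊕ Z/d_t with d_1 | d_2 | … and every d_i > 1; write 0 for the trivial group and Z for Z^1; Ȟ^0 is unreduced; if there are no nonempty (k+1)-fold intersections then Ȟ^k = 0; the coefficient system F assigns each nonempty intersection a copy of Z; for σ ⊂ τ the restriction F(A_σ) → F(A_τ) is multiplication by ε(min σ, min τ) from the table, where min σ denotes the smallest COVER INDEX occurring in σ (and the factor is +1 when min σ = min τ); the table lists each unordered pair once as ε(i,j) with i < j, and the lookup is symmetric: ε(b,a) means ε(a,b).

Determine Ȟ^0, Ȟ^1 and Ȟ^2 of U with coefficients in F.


cover nerve:
  A12={c} A14={a} A15={f} A16={h} A23={i} A34={b} A56={e,j}
C dims 6,7; δ0: rk 5, SNF 1^5
Ȟ^0: (6−5)−0=1 ⇒ Z
Ȟ^1: (7−0)−5=2 ⇒ Z^2
Ȟ^2: (0−0)−0=0 ⇒ 0

Ȟ^0(U;F) ≅ Z, Ȟ^1(U;F) ≅ Z^2, Ȟ^2(U;F) ≅ 0


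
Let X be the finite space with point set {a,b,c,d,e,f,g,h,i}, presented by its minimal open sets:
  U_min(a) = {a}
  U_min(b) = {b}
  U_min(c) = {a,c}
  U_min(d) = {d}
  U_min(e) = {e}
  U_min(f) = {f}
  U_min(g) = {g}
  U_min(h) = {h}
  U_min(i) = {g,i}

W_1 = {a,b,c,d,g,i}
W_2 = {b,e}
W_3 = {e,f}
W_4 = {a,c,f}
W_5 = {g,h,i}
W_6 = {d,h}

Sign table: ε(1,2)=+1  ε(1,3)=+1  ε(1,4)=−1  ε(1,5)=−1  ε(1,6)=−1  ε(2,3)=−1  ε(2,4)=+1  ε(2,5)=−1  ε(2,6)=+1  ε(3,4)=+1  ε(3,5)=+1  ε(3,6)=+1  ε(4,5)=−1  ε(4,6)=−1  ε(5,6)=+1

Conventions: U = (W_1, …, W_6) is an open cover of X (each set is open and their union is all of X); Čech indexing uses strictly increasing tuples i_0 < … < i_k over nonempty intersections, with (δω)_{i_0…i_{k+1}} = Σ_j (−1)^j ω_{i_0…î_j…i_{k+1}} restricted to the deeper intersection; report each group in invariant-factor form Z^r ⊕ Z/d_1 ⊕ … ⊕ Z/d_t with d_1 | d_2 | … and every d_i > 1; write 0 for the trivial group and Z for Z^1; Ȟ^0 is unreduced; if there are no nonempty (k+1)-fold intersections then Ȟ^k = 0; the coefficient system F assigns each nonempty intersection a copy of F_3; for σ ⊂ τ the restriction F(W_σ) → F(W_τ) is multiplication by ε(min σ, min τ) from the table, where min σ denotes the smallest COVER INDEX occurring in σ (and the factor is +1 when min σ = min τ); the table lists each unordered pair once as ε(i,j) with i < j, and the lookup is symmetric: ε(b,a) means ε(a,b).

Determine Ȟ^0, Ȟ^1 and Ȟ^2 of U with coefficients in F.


cover nerve:
  W12={b} W14={a,c} W15={g,i} W16={d} W23={e} W34={f} W56={h}
C dims 6,7; δ0: rk_F3 5
Ȟ^0: (6−5)−0=1 ⇒ Z/3
Ȟ^1: (7−0)−5=2 ⇒ Z/3 ⊕ Z/3
Ȟ^2: (0−0)−0=0 ⇒ 0

Ȟ^0 ≅ Z/3, Ȟ^1 ≅ Z/3 ⊕ Z/3, Ȟ^2 ≅ 0


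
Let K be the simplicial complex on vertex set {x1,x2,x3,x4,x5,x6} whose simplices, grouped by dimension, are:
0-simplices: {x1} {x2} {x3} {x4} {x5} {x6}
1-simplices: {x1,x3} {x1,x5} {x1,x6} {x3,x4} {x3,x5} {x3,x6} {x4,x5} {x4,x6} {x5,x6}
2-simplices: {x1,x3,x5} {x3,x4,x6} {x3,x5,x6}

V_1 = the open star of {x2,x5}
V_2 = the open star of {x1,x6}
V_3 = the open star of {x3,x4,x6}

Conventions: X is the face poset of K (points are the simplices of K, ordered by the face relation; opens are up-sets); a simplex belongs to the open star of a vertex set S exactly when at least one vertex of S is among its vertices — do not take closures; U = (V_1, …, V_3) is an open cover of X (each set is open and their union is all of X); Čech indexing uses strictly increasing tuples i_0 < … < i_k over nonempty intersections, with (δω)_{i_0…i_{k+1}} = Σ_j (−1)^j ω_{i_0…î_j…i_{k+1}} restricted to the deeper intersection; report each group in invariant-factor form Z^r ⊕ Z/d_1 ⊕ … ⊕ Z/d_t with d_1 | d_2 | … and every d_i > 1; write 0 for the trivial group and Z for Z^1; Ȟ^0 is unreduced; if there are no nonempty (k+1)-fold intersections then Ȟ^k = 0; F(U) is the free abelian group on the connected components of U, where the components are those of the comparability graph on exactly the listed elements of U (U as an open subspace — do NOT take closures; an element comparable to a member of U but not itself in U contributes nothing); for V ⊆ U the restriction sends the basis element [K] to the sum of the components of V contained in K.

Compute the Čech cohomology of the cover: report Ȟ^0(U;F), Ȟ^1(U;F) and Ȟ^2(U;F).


Ȟ^0(U;F) ≅ Z^2, Ȟ^1(U;F) ≅ Z^2 and Ȟ^2(U;F) ≅ 0

nerve simplices:
  V1={{x2},{x5},{x1,x5},{x3,x5},{x4,x5},{x5,x6},{x1,x3,x5},{x3,x5,x6}} V2={{x1},{x6},{x1,x3},{x1,x5},{x1,x6},{x3,x6},{x4,x6},{x5,x6},{x1,x3,x5},{x3,x4,x6},{x3,x5,x6}} V3={{x3},{x4},{x6},{x1,x3},{x1,x6},{x3,x4},{x3,x5},{x3,x6},{x4,x5},{x4,x6},{x5,x6},{x1,x3,x5},{x3,x4,x6},{x3,x5,x6}}
  V12={{x1,x5},{x5,x6},{x1,x3,x5},{x3,x5,x6}} V13={{x3,x5},{x4,x5},{x5,x6},{x1,x3,x5},{x3,x5,x6}} V23={{x6},{x1,x3},{x1,x6},{x3,x6},{x4,x6},{x5,x6},{x1,x3,x5},{x3,x4,x6},{x3,x5,x6}}
  V123={{x5,x6},{x1,x3,x5},{x3,x5,x6}}
components per intersection:
  V1: {{x2}} {{x5},{x1,x5},{x3,x5},{x4,x5},{x5,x6},{x1,x3,x5},{x3,x5,x6}}
  V2: {{x1},{x6},{x1,x3},{x1,x5},{x1,x6},{x3,x6},{x4,x6},{x5,x6},{x1,x3,x5},{x3,x4,x6},{x3,x5,x6}}
  V3: {{x3},{x4},{x6},{x1,x3},{x1,x6},{x3,x4},{x3,x5},{x3,x6},{x4,x5},{x4,x6},{x5,x6},{x1,x3,x5},{x3,x4,x6},{x3,x5,x6}}
  V12: {{x1,x5},{x1,x3,x5}} {{x5,x6},{x3,x5,x6}}
  V13: {{x3,x5},{x5,x6},{x1,x3,x5},{x3,x5,x6}} {{x4,x5}}
  V23: {{x6},{x1,x6},{x3,x6},{x4,x6},{x5,x6},{x3,x4,x6},{x3,x5,x6}} {{x1,x3},{x1,x3,x5}}
  V123: {{x5,x6},{x3,x5,x6}} {{x1,x3,x5}}
C dims 4,6,2; δ0: rk 2, SNF 1^2; δ1: rk 2, SNF 1^2
degree 0: 4−2−0 = 2 → Ȟ^0 ≅ Z^2
degree 1: 6−2−2 = 2 → Ȟ^1 ≅ Z^2
degree 2: 2−0−2 = 0 → Ȟ^2 ≅ 0


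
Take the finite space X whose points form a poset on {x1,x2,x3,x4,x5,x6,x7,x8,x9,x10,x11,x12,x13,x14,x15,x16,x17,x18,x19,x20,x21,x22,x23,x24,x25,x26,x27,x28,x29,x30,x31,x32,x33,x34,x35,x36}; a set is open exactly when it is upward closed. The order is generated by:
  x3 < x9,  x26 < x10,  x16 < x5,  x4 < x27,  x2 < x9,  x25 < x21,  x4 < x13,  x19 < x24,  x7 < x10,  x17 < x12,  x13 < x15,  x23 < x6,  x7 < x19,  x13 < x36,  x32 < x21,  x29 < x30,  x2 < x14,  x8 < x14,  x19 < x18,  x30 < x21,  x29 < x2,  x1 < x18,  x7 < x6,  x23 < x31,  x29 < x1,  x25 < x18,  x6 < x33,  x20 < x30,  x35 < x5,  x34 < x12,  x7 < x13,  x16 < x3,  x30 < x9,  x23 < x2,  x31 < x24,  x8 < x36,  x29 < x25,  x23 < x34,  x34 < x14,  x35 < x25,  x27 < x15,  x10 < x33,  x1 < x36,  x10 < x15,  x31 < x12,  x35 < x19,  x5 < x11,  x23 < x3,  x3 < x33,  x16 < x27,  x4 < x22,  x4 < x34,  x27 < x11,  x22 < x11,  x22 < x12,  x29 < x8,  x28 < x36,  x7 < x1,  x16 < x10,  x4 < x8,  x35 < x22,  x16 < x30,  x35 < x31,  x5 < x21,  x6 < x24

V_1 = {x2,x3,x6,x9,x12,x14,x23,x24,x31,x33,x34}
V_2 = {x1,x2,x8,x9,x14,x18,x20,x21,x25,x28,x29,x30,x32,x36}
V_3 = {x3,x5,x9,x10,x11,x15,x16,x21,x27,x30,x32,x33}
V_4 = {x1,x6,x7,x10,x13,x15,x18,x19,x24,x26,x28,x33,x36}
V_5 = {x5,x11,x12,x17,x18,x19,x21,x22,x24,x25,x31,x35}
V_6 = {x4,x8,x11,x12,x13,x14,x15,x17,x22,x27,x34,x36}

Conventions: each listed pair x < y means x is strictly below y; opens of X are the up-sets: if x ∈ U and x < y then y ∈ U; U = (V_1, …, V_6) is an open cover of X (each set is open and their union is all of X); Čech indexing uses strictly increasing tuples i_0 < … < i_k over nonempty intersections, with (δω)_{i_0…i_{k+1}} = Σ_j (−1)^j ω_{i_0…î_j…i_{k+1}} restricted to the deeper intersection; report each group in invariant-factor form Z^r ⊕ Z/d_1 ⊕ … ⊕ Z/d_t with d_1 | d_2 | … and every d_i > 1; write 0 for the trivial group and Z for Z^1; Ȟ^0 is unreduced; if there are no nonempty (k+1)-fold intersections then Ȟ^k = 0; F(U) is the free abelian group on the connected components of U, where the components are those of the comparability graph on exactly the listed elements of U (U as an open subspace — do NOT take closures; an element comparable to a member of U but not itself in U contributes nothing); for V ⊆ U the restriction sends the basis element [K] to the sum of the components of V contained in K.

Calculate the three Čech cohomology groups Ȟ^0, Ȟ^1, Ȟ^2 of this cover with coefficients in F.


nerve simplices:
  V12={x2,x9,x14} V13={x3,x9,x33} V14={x6,x24,x33} V15={x12,x24,x31} V16={x12,x14,x34} V23={x9,x21,x30,x32} V24={x1,x18,x28,x36} V25={x18,x21,x25} V26={x8,x14,x36} V34={x10,x15,x33} V35={x5,x11,x21} V36={x11,x15,x27} V45={x18,x19,x24} V46={x13,x15,x36} V56={x11,x12,x17,x22}
  V123={x9} V126={x14} V134={x33} V145={x24} V156={x12} V235={x21} V245={x18} V246={x36} V346={x15} V356={x11}
components per intersection:
  V1: {x2,x3,x6,x9,x12,x14,x23,x24,x31,x33,x34}
  V2: {x1,x2,x8,x9,x14,x18,x20,x21,x25,x28,x29,x30,x32,x36}
  V3: {x3,x5,x9,x10,x11,x15,x16,x21,x27,x30,x32,x33}
  V4: {x1,x6,x7,x10,x13,x15,x18,x19,x24,x26,x28,x33,x36}
  V5: {x5,x11,x12,x17,x18,x19,x21,x22,x24,x25,x31,x35}
  V6: {x4,x8,x11,x12,x13,x14,x15,x17,x22,x27,x34,x36}
  V12: {x2,x9,x14}
  V13: {x3,x9,x33}
  V14: {x6,x24,x33}
  V15: {x12,x24,x31}
  V16: {x12,x14,x34}
  V23: {x9,x21,x30,x32}
  V24: {x1,x18,x28,x36}
  V25: {x18,x21,x25}
  V26: {x8,x14,x36}
  V34: {x10,x15,x33}
  V35: {x5,x11,x21}
  V36: {x11,x15,x27}
  V45: {x18,x19,x24}
  V46: {x13,x15,x36}
  V56: {x11,x12,x17,x22}
  V123: {x9}
  V126: {x14}
  V134: {x33}
  V145: {x24}
  V156: {x12}
  V235: {x21}
  V245: {x18}
  V246: {x36}
  V346: {x15}
  V356: {x11}
C dims 6,15,10; δ0: rk 5, SNF 1^5; δ1: rk 10, SNF 1^9·2
degree 0: 6−5−0 = 1 → Ȟ^0 ≅ Z
degree 1: 15−10−5 = 0 → Ȟ^1 ≅ 0
degree 2: 10−0−10 = 0 plus torsion [2] → Ȟ^2 ≅ Z/2

Ȟ^0 ≅ Z, Ȟ^1 ≅ 0 and Ȟ^2 ≅ Z/2


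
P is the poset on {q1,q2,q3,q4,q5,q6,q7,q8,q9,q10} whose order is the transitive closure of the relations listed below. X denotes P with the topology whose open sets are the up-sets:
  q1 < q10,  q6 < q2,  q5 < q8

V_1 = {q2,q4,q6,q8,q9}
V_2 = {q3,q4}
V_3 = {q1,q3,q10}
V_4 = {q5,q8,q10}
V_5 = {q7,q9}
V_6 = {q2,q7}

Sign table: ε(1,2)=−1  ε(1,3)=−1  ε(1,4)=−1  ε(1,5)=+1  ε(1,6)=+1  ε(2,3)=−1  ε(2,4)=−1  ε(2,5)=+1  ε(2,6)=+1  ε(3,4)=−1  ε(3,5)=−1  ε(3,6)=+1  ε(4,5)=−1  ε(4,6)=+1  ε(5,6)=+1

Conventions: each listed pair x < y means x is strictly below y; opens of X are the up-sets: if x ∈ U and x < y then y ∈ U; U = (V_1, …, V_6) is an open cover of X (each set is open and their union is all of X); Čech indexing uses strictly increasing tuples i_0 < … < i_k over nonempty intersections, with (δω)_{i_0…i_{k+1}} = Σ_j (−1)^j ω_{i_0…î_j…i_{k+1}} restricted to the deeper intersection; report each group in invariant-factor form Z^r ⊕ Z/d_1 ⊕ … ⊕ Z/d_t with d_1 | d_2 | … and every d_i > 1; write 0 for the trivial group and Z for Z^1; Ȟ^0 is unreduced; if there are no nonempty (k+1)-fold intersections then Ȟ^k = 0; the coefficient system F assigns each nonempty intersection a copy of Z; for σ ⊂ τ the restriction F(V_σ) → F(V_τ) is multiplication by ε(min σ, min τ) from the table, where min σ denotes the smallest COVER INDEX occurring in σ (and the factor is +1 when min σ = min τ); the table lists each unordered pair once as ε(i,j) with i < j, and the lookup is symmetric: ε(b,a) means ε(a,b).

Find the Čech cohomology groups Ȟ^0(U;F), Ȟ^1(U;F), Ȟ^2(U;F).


Ȟ^0 = Z,  Ȟ^1 = Z^2,  Ȟ^2 = 0

intersection data:
  V12={q4} V14={q8} V15={q9} V16={q2} V23={q3} V34={q10} V56={q7}
C dims 6,7; δ0: rk 5, SNF 1^5
Ȟ^0 = (6 − 5) − 0 = 1, so Ȟ^0 ≅ Z
Ȟ^1 = (7 − 0) − 5 = 2, so Ȟ^1 ≅ Z^2
Ȟ^2 = (0 − 0) − 0 = 0, so Ȟ^2 ≅ 0


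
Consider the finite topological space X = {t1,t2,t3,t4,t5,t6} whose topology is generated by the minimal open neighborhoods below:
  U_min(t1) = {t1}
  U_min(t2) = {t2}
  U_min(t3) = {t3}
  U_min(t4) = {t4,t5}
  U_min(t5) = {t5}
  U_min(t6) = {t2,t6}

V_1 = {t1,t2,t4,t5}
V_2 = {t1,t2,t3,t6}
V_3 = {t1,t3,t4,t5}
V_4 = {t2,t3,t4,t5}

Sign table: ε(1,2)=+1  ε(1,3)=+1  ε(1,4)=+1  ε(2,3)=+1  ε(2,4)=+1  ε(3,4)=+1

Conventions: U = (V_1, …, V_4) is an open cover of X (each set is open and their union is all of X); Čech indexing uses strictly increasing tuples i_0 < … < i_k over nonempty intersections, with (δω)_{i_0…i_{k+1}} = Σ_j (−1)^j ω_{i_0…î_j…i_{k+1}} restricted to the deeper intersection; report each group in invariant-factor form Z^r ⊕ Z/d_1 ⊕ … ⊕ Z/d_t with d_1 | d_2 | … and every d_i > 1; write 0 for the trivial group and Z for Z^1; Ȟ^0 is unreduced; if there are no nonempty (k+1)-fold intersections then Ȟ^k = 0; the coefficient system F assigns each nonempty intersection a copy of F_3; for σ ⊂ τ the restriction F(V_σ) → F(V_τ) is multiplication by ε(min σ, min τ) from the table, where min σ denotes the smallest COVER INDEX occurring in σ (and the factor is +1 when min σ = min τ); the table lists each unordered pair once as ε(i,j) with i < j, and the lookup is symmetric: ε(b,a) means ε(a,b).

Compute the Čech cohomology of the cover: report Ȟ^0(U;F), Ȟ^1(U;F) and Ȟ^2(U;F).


Ȟ^0 ≅ Z/3,  Ȟ^1 ≅ 0,  Ȟ^2 ≅ Z/3

nonempty intersections:
  V12={t1,t2} V13={t1,t4,t5} V14={t2,t4,t5} V23={t1,t3} V24={t2,t3} V34={t3,t4,t5}
  V123={t1} V124={t2} V134={t4,t5} V234={t3}
C dims 4,6,4; δ0: rk_F3 3; δ1: rk_F3 3
Ȟ^0: (4−3)−0=1 ⇒ Z/3
Ȟ^1: (6−3)−3=0 ⇒ 0
Ȟ^2: (4−0)−3=1 ⇒ Z/3


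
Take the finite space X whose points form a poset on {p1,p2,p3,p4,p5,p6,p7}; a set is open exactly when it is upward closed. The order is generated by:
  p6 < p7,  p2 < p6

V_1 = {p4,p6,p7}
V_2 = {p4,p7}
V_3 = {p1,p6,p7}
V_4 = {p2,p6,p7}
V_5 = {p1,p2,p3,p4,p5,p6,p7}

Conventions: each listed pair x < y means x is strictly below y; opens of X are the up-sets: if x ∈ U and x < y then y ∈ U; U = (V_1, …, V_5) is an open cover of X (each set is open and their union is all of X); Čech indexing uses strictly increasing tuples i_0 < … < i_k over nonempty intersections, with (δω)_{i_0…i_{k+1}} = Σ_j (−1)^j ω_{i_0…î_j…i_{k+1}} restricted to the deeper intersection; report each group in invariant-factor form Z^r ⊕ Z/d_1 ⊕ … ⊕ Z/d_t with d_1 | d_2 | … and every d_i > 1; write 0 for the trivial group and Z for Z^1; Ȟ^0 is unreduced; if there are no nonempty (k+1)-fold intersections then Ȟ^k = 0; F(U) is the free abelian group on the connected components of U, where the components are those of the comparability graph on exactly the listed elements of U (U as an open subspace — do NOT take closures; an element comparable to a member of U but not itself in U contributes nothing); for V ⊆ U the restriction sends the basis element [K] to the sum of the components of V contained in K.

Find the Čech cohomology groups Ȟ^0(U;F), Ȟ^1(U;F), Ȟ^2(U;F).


Ȟ^0 = Z^5, Ȟ^1 = 0, Ȟ^2 = 0

intersection data:
  V12={p4,p7} V13={p6,p7} V14={p6,p7} V15={p4,p6,p7} V23={p7} V24={p7} V25={p4,p7} V34={p6,p7} V35={p1,p6,p7} V45={p2,p6,p7}
  V123={p7} V124={p7} V125={p4,p7} V134={p6,p7} V135={p6,p7} V145={p6,p7} V234={p7} V235={p7} V245={p7} V345={p6,p7}
  V1234={p7} V1235={p7} V1245={p7} V1345={p6,p7} V2345={p7}
  V12345={p7}
components per intersection:
  V1: {p4} {p6,p7}
  V2: {p4} {p7}
  V3: {p1} {p6,p7}
  V4: {p2,p6,p7}
  V5: {p1} {p2,p6,p7} {p3} {p4} {p5}
  V12: {p4} {p7}
  V13: {p6,p7}
  V14: {p6,p7}
  V15: {p4} {p6,p7}
  V23: {p7}
  V24: {p7}
  V25: {p4} {p7}
  V34: {p6,p7}
  V35: {p1} {p6,p7}
  V45: {p2,p6,p7}
  V123: {p7}
  V124: {p7}
  V125: {p4} {p7}
  V134: {p6,p7}
  V135: {p6,p7}
  V145: {p6,p7}
  V234: {p7}
  V235: {p7}
  V245: {p7}
  V345: {p6,p7}
  V1234: {p7}
  V1235: {p7}
  V1245: {p7}
  V1345: {p6,p7}
  V2345: {p7}
  V12345: {p7}
C dims 12,14,11,5; δ0: rk 7, SNF 1^7; δ1: rk 7, SNF 1^7; δ2: rk 4, SNF 1^4
Ȟ^0 = (12 − 7) − 0 = 5, so Ȟ^0 ≅ Z^5
Ȟ^1 = (14 − 7) − 7 = 0, so Ȟ^1 ≅ 0
Ȟ^2 = (11 − 4) − 7 = 0, so Ȟ^2 ≅ 0


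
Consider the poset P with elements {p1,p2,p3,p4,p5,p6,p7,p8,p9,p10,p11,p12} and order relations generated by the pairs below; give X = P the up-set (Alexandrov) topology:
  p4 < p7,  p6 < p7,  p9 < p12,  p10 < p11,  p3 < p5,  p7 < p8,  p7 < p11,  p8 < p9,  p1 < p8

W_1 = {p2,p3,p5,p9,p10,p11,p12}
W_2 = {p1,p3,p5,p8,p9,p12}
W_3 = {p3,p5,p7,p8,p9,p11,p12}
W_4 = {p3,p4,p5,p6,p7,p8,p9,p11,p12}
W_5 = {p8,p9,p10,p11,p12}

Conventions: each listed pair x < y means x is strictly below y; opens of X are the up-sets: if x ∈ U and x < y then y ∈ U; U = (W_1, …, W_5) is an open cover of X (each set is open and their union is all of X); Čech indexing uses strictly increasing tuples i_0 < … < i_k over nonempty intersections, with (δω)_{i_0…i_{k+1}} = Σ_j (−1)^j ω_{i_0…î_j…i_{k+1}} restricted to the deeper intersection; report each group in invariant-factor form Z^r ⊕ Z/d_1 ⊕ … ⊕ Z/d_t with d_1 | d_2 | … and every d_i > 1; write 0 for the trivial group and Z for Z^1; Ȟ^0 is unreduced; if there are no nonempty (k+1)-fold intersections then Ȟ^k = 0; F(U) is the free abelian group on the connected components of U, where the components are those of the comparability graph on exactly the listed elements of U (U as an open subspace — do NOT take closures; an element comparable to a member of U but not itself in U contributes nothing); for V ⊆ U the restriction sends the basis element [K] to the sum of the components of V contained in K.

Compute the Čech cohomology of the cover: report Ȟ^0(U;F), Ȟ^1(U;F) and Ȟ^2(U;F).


nonempty overlaps:
  W12={p3,p5,p9,p12} W13={p3,p5,p9,p11,p12} W14={p3,p5,p9,p11,p12} W15={p9,p10,p11,p12} W23={p3,p5,p8,p9,p12} W24={p3,p5,p8,p9,p12} W25={p8,p9,p12} W34={p3,p5,p7,p8,p9,p11,p12} W35={p8,p9,p11,p12} W45={p8,p9,p11,p12}
  W123={p3,p5,p9,p12} W124={p3,p5,p9,p12} W125={p9,p12} W134={p3,p5,p9,p11,p12} W135={p9,p11,p12} W145={p9,p11,p12} W234={p3,p5,p8,p9,p12} W235={p8,p9,p12} W245={p8,p9,p12} W345={p8,p9,p11,p12}
  W1234={p3,p5,p9,p12} W1235={p9,p12} W1245={p9,p12} W1345={p9,p11,p12} W2345={p8,p9,p12}
  W12345={p9,p12}
components per intersection:
  W1: {p2} {p3,p5} {p9,p12} {p10,p11}
  W2: {p1,p8,p9,p12} {p3,p5}
  W3: {p3,p5} {p7,p8,p9,p11,p12}
  W4: {p3,p5} {p4,p6,p7,p8,p9,p11,p12}
  W5: {p8,p9,p12} {p10,p11}
  W12: {p3,p5} {p9,p12}
  W13: {p3,p5} {p9,p12} {p11}
  W14: {p3,p5} {p9,p12} {p11}
  W15: {p9,p12} {p10,p11}
  W23: {p3,p5} {p8,p9,p12}
  W24: {p3,p5} {p8,p9,p12}
  W25: {p8,p9,p12}
  W34: {p3,p5} {p7,p8,p9,p11,p12}
  W35: {p8,p9,p12} {p11}
  W45: {p8,p9,p12} {p11}
  W123: {p3,p5} {p9,p12}
  W124: {p3,p5} {p9,p12}
  W125: {p9,p12}
  W134: {p3,p5} {p9,p12} {p11}
  W135: {p9,p12} {p11}
  W145: {p9,p12} {p11}
  W234: {p3,p5} {p8,p9,p12}
  W235: {p8,p9,p12}
  W245: {p8,p9,p12}
  W345: {p8,p9,p12} {p11}
  W1234: {p3,p5} {p9,p12}
  W1235: {p9,p12}
  W1245: {p9,p12}
  W1345: {p9,p12} {p11}
  W2345: {p8,p9,p12}
  W12345: {p9,p12}
C dims 12,21,18,7; δ0: rk 9, SNF 1^9; δ1: rk 12, SNF 1^12; δ2: rk 6, SNF 1^6
degree 0: 12−9−0 = 3 → Ȟ^0 ≅ Z^3
degree 1: 21−12−9 = 0 → Ȟ^1 ≅ 0
degree 2: 18−6−12 = 0 → Ȟ^2 ≅ 0

Ȟ^0 = Z^3, Ȟ^1 = 0, Ȟ^2 = 0


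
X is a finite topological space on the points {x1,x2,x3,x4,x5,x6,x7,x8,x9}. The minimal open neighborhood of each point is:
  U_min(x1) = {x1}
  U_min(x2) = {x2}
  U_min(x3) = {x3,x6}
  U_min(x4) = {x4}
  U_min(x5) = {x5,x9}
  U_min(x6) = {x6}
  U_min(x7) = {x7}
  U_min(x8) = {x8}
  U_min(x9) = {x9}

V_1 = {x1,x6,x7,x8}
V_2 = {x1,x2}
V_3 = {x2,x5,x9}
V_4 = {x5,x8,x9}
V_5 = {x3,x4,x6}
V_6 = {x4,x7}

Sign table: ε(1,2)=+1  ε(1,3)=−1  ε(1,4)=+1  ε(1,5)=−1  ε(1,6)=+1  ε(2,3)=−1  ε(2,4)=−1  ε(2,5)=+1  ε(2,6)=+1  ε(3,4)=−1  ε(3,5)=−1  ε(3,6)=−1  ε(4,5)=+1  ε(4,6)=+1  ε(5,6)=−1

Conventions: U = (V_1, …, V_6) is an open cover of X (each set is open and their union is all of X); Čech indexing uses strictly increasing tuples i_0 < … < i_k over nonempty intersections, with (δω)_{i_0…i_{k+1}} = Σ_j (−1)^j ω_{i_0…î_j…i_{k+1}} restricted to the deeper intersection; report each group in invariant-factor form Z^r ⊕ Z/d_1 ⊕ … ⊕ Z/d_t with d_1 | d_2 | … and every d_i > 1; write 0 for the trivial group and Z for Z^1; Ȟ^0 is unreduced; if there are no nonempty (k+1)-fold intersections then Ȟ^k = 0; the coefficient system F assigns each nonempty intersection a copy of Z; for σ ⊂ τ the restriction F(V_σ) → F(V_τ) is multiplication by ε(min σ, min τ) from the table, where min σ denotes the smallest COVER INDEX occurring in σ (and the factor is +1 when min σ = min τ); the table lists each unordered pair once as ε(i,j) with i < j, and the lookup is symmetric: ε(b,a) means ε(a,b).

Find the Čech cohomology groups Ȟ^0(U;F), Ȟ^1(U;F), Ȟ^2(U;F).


Ȟ^0(U;F) ≅ Z; Ȟ^1(U;F) ≅ Z^2; Ȟ^2(U;F) ≅ 0

intersection data:
  V12={x1} V14={x8} V15={x6} V16={x7} V23={x2} V34={x5,x9} V56={x4}
C dims 6,7; δ0: rk 5, SNF 1^5
Ȟ^0 = (6 − 5) − 0 = 1, so Ȟ^0 ≅ Z
Ȟ^1 = (7 − 0) − 5 = 2, so Ȟ^1 ≅ Z^2
Ȟ^2 = (0 − 0) − 0 = 0, so Ȟ^2 ≅ 0


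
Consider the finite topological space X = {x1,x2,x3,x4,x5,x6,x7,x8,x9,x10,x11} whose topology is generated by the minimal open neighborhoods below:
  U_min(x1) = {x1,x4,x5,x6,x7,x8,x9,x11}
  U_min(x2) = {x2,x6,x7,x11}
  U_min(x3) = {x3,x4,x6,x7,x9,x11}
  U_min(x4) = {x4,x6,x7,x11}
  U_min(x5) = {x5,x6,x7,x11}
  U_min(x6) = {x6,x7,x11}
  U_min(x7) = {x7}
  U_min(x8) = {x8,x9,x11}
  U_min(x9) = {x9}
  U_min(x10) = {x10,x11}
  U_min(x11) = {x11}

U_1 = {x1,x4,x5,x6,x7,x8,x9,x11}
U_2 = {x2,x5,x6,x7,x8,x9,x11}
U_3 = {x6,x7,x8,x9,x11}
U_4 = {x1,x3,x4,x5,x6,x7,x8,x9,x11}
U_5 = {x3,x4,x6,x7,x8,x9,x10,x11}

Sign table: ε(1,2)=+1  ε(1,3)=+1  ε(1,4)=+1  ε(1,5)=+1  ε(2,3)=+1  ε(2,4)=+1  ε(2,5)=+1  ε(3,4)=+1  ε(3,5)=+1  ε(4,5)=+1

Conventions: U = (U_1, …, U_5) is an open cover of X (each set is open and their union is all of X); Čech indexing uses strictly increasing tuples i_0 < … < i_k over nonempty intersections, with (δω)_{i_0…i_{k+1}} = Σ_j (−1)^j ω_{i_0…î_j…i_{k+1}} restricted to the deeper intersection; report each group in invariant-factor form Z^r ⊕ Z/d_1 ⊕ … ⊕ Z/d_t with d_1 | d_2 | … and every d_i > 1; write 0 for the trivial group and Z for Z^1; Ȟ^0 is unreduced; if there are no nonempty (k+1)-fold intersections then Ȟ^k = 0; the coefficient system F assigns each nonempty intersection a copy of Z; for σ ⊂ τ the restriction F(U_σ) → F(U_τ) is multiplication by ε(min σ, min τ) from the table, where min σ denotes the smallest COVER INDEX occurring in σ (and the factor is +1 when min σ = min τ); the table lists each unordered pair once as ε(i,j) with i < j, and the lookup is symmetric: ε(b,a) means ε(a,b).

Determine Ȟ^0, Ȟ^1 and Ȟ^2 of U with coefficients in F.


nonempty overlaps:
  U12={x5,x6,x7,x8,x9,x11} U13={x6,x7,x8,x9,x11} U14={x1,x4,x5,x6,x7,x8,x9,x11} U15={x4,x6,x7,x8,x9,x11} U23={x6,x7,x8,x9,x11} U24={x5,x6,x7,x8,x9,x11} U25={x6,x7,x8,x9,x11} U34={x6,x7,x8,x9,x11} U35={x6,x7,x8,x9,x11} U45={x3,x4,x6,x7,x8,x9,x11}
  U123={x6,x7,x8,x9,x11} U124={x5,x6,x7,x8,x9,x11} U125={x6,x7,x8,x9,x11} U134={x6,x7,x8,x9,x11} U135={x6,x7,x8,x9,x11} U145={x4,x6,x7,x8,x9,x11} U234={x6,x7,x8,x9,x11} U235={x6,x7,x8,x9,x11} U245={x6,x7,x8,x9,x11} U345={x6,x7,x8,x9,x11}
  U1234={x6,x7,x8,x9,x11} U1235={x6,x7,x8,x9,x11} U1245={x6,x7,x8,x9,x11} U1345={x6,x7,x8,x9,x11} U2345={x6,x7,x8,x9,x11}
  U12345={x6,x7,x8,x9,x11}
C dims 5,10,10,5; δ0: rk 4, SNF 1^4; δ1: rk 6, SNF 1^6; δ2: rk 4, SNF 1^4
degree 0: 5−4−0 = 1 → Ȟ^0 ≅ Z
degree 1: 10−6−4 = 0 → Ȟ^1 ≅ 0
degree 2: 10−4−6 = 0 → Ȟ^2 ≅ 0

Ȟ^0(U;F) ≅ Z; Ȟ^1(U;F) ≅ 0; Ȟ^2(U;F) ≅ 0


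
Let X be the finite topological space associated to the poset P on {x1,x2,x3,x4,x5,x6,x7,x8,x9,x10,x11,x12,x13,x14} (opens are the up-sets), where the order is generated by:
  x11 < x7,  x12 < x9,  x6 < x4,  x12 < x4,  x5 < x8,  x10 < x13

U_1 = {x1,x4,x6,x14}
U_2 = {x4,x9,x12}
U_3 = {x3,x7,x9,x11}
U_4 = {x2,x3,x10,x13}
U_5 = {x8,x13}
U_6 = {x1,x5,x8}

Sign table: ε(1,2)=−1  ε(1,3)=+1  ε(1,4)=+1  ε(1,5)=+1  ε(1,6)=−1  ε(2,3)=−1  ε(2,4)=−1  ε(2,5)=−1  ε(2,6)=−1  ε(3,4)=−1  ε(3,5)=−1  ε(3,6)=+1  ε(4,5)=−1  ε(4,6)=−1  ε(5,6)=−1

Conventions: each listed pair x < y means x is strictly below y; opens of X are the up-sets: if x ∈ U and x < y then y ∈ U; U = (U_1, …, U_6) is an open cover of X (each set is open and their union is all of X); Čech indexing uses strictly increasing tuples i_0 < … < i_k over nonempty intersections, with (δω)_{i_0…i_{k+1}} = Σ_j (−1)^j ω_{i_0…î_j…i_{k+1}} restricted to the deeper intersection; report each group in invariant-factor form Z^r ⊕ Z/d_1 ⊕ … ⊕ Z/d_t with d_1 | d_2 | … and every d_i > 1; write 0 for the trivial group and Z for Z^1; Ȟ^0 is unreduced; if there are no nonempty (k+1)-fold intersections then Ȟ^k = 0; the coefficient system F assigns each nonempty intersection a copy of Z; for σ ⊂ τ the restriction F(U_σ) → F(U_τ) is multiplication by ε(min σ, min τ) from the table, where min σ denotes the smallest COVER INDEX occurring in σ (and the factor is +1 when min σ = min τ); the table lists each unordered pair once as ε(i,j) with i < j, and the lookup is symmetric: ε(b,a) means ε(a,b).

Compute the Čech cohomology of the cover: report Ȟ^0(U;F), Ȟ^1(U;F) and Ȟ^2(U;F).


Ȟ^0(U;F) ≅ Z; Ȟ^1(U;F) ≅ Z; Ȟ^2(U;F) ≅ 0

nonempty intersections:
  U12={x4} U16={x1} U23={x9} U34={x3} U45={x13} U56={x8}
C dims 6,6; δ0: rk 5, SNF 1^5
Ȟ^0: (6−5)−0=1 ⇒ Z
Ȟ^1: (6−0)−5=1 ⇒ Z
Ȟ^2: (0−0)−0=0 ⇒ 0


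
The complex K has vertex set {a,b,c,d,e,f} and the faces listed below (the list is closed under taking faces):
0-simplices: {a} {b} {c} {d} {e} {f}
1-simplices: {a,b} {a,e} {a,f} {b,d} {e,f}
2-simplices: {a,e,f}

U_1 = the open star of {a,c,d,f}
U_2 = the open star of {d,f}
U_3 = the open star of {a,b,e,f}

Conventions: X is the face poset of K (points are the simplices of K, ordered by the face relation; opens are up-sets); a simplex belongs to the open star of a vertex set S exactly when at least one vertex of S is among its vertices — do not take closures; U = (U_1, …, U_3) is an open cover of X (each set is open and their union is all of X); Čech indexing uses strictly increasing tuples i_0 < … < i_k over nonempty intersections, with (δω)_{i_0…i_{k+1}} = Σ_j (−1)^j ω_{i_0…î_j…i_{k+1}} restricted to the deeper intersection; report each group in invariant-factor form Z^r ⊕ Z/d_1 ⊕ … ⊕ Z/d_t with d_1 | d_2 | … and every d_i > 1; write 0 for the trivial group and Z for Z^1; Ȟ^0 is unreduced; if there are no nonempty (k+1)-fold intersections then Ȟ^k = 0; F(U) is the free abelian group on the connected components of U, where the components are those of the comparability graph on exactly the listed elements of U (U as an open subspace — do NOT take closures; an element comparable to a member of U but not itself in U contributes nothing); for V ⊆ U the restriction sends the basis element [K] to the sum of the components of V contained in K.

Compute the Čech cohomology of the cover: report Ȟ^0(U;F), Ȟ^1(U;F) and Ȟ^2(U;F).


Ȟ^0(U;F) ≅ Z^2, Ȟ^1(U;F) ≅ 0, Ȟ^2(U;F) ≅ 0

nerve of the cover:
  U1={{a},{c},{d},{f},{a,b},{a,e},{a,f},{b,d},{e,f},{a,e,f}} U2={{d},{f},{a,f},{b,d},{e,f},{a,e,f}} U3={{a},{b},{e},{f},{a,b},{a,e},{a,f},{b,d},{e,f},{a,e,f}}
  U12={{d},{f},{a,f},{b,d},{e,f},{a,e,f}} U13={{a},{f},{a,b},{a,e},{a,f},{b,d},{e,f},{a,e,f}} U23={{f},{a,f},{b,d},{e,f},{a,e,f}}
  U123={{f},{a,f},{b,d},{e,f},{a,e,f}}
components per intersection:
  U1: {{a},{f},{a,b},{a,e},{a,f},{e,f},{a,e,f}} {{c}} {{d},{b,d}}
  U2: {{d},{b,d}} {{f},{a,f},{e,f},{a,e,f}}
  U3: {{a},{b},{e},{f},{a,b},{a,e},{a,f},{b,d},{e,f},{a,e,f}}
  U12: {{d},{b,d}} {{f},{a,f},{e,f},{a,e,f}}
  U13: {{a},{f},{a,b},{a,e},{a,f},{e,f},{a,e,f}} {{b,d}}
  U23: {{f},{a,f},{e,f},{a,e,f}} {{b,d}}
  U123: {{f},{a,f},{e,f},{a,e,f}} {{b,d}}
C dims 6,6,2; δ0: rk 4, SNF 1^4; δ1: rk 2, SNF 1^2
Ȟ^0 = (6 − 4) − 0 = 2, so Ȟ^0 ≅ Z^2
Ȟ^1 = (6 − 2) − 4 = 0, so Ȟ^1 ≅ 0
Ȟ^2 = (2 − 0) − 2 = 0, so Ȟ^2 ≅ 0


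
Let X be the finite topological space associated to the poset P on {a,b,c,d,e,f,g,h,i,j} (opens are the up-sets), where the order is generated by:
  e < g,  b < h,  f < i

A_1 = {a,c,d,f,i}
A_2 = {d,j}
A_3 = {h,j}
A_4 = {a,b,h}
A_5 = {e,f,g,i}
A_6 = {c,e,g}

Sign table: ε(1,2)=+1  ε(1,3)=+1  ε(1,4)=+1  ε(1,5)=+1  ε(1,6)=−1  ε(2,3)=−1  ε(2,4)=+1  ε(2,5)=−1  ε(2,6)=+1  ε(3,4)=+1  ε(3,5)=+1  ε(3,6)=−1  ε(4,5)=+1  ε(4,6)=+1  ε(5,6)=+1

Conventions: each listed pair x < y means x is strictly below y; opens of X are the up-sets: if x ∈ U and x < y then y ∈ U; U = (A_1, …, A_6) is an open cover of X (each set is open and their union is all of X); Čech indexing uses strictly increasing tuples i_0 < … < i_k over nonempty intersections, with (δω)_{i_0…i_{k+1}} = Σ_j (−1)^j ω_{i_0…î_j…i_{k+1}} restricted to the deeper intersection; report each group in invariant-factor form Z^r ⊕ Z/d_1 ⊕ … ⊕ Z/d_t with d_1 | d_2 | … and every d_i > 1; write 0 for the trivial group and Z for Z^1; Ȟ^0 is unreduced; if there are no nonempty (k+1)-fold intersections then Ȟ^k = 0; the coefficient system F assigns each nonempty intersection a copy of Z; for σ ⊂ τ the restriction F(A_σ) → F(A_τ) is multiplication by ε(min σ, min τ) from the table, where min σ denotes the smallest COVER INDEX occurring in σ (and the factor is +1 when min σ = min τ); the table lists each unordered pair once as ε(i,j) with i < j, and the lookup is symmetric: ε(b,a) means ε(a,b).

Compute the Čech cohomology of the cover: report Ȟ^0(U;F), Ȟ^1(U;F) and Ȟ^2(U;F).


nonempty intersections:
  A12={d} A14={a} A15={f,i} A16={c} A23={j} A34={h} A56={e,g}
C dims 6,7; δ0: rk 6, SNF 1^5·2
Ȟ^0: (6−6)−0=0 ⇒ 0
Ȟ^1: (7−0)−6=1 plus torsion [2] ⇒ Z ⊕ Z/2
Ȟ^2: (0−0)−0=0 ⇒ 0

Ȟ^0 = 0; Ȟ^1 = Z ⊕ Z/2; Ȟ^2 = 0


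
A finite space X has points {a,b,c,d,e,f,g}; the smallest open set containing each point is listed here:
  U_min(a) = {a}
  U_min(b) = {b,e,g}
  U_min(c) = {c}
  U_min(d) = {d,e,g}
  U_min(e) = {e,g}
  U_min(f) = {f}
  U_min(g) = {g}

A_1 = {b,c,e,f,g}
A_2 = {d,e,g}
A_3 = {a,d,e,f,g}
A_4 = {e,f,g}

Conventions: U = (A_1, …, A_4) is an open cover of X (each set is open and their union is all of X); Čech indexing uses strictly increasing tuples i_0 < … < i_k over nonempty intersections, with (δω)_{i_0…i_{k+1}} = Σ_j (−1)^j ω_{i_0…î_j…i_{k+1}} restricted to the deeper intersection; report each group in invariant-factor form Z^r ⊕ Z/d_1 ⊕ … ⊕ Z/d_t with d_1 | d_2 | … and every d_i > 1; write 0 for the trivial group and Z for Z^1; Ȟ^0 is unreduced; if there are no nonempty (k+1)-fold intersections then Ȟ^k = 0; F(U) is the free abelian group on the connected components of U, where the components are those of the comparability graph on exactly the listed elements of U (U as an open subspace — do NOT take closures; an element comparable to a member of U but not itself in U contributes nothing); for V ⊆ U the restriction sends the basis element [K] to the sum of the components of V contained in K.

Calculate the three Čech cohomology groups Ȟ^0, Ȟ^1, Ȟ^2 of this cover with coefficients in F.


Ȟ^0 ≅ Z^4, Ȟ^1 ≅ 0 and Ȟ^2 ≅ 0

nerve of the cover:
  A12={e,g} A13={e,f,g} A14={e,f,g} A23={d,e,g} A24={e,g} A34={e,f,g}
  A123={e,g} A124={e,g} A134={e,f,g} A234={e,g}
  A1234={e,g}
components per intersection:
  A1: {b,e,g} {c} {f}
  A2: {d,e,g}
  A3: {a} {d,e,g} {f}
  A4: {e,g} {f}
  A12: {e,g}
  A13: {e,g} {f}
  A14: {e,g} {f}
  A23: {d,e,g}
  A24: {e,g}
  A34: {e,g} {f}
  A123: {e,g}
  A124: {e,g}
  A134: {e,g} {f}
  A234: {e,g}
  A1234: {e,g}
C dims 9,9,5,1; δ0: rk 5, SNF 1^5; δ1: rk 4, SNF 1^4; δ2: rk 1, SNF 1^1
Ȟ^0 = (9 − 5) − 0 = 4, so Ȟ^0 ≅ Z^4
Ȟ^1 = (9 − 4) − 5 = 0, so Ȟ^1 ≅ 0
Ȟ^2 = (5 − 1) − 4 = 0, so Ȟ^2 ≅ 0


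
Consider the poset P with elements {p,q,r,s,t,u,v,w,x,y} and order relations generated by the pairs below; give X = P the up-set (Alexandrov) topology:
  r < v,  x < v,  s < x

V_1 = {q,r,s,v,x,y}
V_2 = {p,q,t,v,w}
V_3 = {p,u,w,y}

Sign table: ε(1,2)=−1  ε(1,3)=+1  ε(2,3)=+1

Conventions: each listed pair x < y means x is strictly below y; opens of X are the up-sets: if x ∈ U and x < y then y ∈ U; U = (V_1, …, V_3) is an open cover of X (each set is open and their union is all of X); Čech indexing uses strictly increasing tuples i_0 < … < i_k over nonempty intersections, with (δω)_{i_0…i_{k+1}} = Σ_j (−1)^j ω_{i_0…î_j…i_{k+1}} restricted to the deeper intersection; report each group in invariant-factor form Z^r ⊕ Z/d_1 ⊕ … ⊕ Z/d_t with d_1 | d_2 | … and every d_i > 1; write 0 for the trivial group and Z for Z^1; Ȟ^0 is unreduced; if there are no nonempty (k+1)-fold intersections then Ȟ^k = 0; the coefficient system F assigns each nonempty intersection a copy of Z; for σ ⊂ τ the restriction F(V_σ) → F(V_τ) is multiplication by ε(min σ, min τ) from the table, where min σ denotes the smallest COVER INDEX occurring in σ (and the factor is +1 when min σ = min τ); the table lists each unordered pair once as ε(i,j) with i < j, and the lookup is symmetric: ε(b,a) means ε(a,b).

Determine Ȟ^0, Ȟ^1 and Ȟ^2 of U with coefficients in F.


Ȟ^0 = 0, Ȟ^1 = Z/2, Ȟ^2 = 0

cover nerve:
  V12={q,v} V13={y} V23={p,w}
C dims 3,3; δ0: rk 3, SNF 1^2·2
Ȟ^0: (3−3)−0=0 ⇒ 0
Ȟ^1: (3−0)−3=0 plus torsion [2] ⇒ Z/2
Ȟ^2: (0−0)−0=0 ⇒ 0


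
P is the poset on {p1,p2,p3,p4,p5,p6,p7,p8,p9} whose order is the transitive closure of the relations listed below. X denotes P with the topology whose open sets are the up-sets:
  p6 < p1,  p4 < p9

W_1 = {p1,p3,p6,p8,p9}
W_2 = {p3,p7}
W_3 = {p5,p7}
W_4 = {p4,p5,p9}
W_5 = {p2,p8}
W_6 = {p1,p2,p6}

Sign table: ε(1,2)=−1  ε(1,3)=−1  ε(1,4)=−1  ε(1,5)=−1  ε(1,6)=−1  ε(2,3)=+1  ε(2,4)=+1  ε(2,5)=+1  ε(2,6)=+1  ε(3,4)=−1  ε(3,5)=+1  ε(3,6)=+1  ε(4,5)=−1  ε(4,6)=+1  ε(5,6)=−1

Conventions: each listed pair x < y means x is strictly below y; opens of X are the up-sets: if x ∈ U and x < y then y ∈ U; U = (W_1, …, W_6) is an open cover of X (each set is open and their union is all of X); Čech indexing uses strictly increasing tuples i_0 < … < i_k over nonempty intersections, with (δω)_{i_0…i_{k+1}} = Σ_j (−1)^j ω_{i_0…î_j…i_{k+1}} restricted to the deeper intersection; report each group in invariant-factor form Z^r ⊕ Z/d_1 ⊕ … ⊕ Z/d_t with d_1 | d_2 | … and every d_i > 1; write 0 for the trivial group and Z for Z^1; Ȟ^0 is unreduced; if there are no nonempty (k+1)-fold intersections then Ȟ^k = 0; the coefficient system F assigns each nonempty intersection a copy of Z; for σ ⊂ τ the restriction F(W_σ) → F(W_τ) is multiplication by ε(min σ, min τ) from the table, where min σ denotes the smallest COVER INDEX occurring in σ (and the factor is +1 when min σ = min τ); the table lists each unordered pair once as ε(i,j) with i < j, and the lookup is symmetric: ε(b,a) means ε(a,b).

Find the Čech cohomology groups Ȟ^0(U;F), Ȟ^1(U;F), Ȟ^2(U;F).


Ȟ^0 = 0, Ȟ^1 = Z ⊕ Z/2, Ȟ^2 = 0

nerve of the cover:
  W12={p3} W14={p9} W15={p8} W16={p1,p6} W23={p7} W34={p5} W56={p2}
C dims 6,7; δ0: rk 6, SNF 1^5·2
Ȟ^0 = (6 − 6) − 0 = 0, so Ȟ^0 ≅ 0
Ȟ^1 = (7 − 0) − 6 = 1 plus torsion [2], so Ȟ^1 ≅ Z ⊕ Z/2
Ȟ^2 = (0 − 0) − 0 = 0, so Ȟ^2 ≅ 0


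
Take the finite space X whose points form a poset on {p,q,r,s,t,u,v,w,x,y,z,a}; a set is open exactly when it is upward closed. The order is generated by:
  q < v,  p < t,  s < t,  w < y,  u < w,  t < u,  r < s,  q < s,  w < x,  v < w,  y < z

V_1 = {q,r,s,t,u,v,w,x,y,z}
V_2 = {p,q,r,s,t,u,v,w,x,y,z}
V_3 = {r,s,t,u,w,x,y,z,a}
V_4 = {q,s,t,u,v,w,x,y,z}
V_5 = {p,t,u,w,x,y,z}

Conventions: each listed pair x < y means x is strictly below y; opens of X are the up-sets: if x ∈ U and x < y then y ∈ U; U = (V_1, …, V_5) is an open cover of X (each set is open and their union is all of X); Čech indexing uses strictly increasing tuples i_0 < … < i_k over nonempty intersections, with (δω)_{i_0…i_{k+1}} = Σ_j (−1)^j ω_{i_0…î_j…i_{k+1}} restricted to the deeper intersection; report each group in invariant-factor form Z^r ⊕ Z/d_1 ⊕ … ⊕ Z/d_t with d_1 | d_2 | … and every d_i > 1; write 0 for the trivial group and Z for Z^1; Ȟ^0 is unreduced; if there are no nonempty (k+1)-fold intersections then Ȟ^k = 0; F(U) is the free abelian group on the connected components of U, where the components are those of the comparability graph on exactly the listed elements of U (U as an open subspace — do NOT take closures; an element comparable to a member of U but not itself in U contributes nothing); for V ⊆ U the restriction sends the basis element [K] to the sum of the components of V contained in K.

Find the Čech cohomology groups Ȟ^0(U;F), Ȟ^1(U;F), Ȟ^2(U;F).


Ȟ^0 = Z^2,  Ȟ^1 = 0,  Ȟ^2 = 0

cover nerve:
  V12={q,r,s,t,u,v,w,x,y,z} V13={r,s,t,u,w,x,y,z} V14={q,s,t,u,v,w,x,y,z} V15={t,u,w,x,y,z} V23={r,s,t,u,w,x,y,z} V24={q,s,t,u,v,w,x,y,z} V25={p,t,u,w,x,y,z} V34={s,t,u,w,x,y,z} V35={t,u,w,x,y,z} V45={t,u,w,x,y,z}
  V123={r,s,t,u,w,x,y,z} V124={q,s,t,u,v,w,x,y,z} V125={t,u,w,x,y,z} V134={s,t,u,w,x,y,z} V135={t,u,w,x,y,z} V145={t,u,w,x,y,z} V234={s,t,u,w,x,y,z} V235={t,u,w,x,y,z} V245={t,u,w,x,y,z} V345={t,u,w,x,y,z}
  V1234={s,t,u,w,x,y,z} V1235={t,u,w,x,y,z} V1245={t,u,w,x,y,z} V1345={t,u,w,x,y,z} V2345={t,u,w,x,y,z}
  V12345={t,u,w,x,y,z}
components per intersection:
  V1: {q,r,s,t,u,v,w,x,y,z}
  V2: {p,q,r,s,t,u,v,w,x,y,z}
  V3: {r,s,t,u,w,x,y,z} {a}
  V4: {q,s,t,u,v,w,x,y,z}
  V5: {p,t,u,w,x,y,z}
  V12: {q,r,s,t,u,v,w,x,y,z}
  V13: {r,s,t,u,w,x,y,z}
  V14: {q,s,t,u,v,w,x,y,z}
  V15: {t,u,w,x,y,z}
  V23: {r,s,t,u,w,x,y,z}
  V24: {q,s,t,u,v,w,x,y,z}
  V25: {p,t,u,w,x,y,z}
  V34: {s,t,u,w,x,y,z}
  V35: {t,u,w,x,y,z}
  V45: {t,u,w,x,y,z}
  V123: {r,s,t,u,w,x,y,z}
  V124: {q,s,t,u,v,w,x,y,z}
  V125: {t,u,w,x,y,z}
  V134: {s,t,u,w,x,y,z}
  V135: {t,u,w,x,y,z}
  V145: {t,u,w,x,y,z}
  V234: {s,t,u,w,x,y,z}
  V235: {t,u,w,x,y,z}
  V245: {t,u,w,x,y,z}
  V345: {t,u,w,x,y,z}
  V1234: {s,t,u,w,x,y,z}
  V1235: {t,u,w,x,y,z}
  V1245: {t,u,w,x,y,z}
  V1345: {t,u,w,x,y,z}
  V2345: {t,u,w,x,y,z}
  V12345: {t,u,w,x,y,z}
C dims 6,10,10,5; δ0: rk 4, SNF 1^4; δ1: rk 6, SNF 1^6; δ2: rk 4, SNF 1^4
Ȟ^0: (6−4)−0=2 ⇒ Z^2
Ȟ^1: (10−6)−4=0 ⇒ 0
Ȟ^2: (10−4)−6=0 ⇒ 0


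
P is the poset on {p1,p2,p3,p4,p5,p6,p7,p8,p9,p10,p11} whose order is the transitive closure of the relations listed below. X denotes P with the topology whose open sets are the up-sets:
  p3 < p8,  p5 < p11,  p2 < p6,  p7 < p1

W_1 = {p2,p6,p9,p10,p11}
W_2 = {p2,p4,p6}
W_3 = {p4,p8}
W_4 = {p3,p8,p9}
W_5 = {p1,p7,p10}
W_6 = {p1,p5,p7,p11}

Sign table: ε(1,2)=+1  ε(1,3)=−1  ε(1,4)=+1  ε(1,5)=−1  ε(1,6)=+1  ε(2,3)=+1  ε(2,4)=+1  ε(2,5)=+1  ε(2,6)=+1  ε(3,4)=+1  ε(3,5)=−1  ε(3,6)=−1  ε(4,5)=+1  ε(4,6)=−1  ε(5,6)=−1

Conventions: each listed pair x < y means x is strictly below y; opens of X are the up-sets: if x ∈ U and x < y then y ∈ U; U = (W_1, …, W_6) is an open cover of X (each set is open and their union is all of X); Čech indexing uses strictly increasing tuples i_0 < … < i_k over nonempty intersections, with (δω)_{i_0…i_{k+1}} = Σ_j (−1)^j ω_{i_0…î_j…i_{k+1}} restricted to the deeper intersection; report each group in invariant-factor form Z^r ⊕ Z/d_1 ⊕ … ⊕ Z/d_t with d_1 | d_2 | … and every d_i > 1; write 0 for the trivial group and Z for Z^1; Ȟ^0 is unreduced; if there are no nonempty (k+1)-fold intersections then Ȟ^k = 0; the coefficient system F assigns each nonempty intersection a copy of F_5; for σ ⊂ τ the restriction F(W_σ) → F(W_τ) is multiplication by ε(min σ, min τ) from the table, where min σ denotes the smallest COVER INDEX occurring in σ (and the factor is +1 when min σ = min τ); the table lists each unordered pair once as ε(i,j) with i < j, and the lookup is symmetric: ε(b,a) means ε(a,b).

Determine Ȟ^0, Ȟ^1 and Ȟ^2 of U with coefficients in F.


intersection data:
  W12={p2,p6} W14={p9} W15={p10} W16={p11} W23={p4} W34={p8} W56={p1,p7}
C dims 6,7; δ0: rk_F5 5
Ȟ^0 = (6 − 5) − 0 = 1, so Ȟ^0 ≅ Z/5
Ȟ^1 = (7 − 0) − 5 = 2, so Ȟ^1 ≅ Z/5 ⊕ Z/5
Ȟ^2 = (0 − 0) − 0 = 0, so Ȟ^2 ≅ 0

Ȟ^0(U;F) ≅ Z/5; Ȟ^1(U;F) ≅ Z/5 ⊕ Z/5; Ȟ^2(U;F) ≅ 0
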